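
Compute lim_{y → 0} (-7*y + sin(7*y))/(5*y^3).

-343/30

Direct substitution gives 0/0.
Apply L'Hôpital: lim (7*cos(7*y) - 7)/(15*y^2), still 0/0.
Apply L'Hôpital: lim (-49*sin(7*y))/(30*y), still 0/0.
After 3 applications of L'Hôpital's rule the quotient is (-343*cos(7*y))/(30); substituting y = 0 gives -343/30.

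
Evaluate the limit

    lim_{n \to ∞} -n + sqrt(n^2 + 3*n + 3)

3/2

An ∞ − ∞ form. Rationalising with the conjugate, the difference becomes (3n + 3) / (√(n^2 + 3*n + 3) + n).
For large n the denominator behaves like 2·n, so the quotient tends to 3/2 = 3/2.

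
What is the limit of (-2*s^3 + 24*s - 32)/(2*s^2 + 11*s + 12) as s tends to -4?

At s = -4 both the top and bottom vanish — a removable singularity. Factoring out (s + 4) from each leaves (-2*s^2 + 8*s - 8)/(2*s + 3), which at s = -4 equals 72/5.

72/5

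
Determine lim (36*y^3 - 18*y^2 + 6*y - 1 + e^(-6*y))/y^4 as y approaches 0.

54

Direct substitution gives 0/0.
Apply L'Hôpital: lim (108*y^2 - 36*y + 6 - 6*e^(-6*y))/(4*y^3), still 0/0.
Apply L'Hôpital: lim (216*y - 36 + 36*e^(-6*y))/(12*y^2), still 0/0.
Apply L'Hôpital: lim (216 - 216*e^(-6*y))/(24*y), still 0/0.
After 4 applications of L'Hôpital's rule the quotient is (1296*e^(-6*y))/(24); substituting y = 0 gives 54.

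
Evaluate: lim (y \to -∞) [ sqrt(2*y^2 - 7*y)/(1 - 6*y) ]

For large |y|, √(2*y^2 - 7*y) ≈ √2·|y| and the denominator ≈ -6y.
Since y → −∞, |y| = −y, giving −√2/(-6) = √(2)/6.

√(2)/6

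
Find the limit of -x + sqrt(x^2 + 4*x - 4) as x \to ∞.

This has the form ∞ − ∞. Multiply and divide by the conjugate √(x^2 + 4*x - 4) + x.
That gives (4x - 4) / (√(x^2 + 4*x - 4) + x).
Divide numerator and denominator by x: the limit is 4/(2·1) = 2.

2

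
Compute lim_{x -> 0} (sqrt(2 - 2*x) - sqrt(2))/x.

A 0/0 form; rationalise with √(2 - 2x) + √2. This collapses the numerator to -2x, leaving -2/(√(2 - 2x) + √2) → -2/(2√2) = -√(2)/2.

-√(2)/2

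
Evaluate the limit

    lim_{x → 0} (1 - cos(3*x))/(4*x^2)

Substitution gives 0/0.
Use (1 − cos u)/u² → 1/2 with u = 3x: the limit is 3²/(2·4) = 9/8.

9/8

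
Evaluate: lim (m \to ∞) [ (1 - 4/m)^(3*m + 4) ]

e^(-12)

Write it as [(1 - 4/m)^m]^(3) · (1 - 4/m)^(4). The bracketed term tends to e^(-4) and the second factor to 1, so the limit is e^(-12).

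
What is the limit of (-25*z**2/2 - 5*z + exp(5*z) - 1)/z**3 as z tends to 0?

125/6

Direct substitution gives 0/0.
Apply L'Hôpital: lim (-25*z + 5*e^(5*z) - 5)/(3*z^2), still 0/0.
Apply L'Hôpital: lim (25*e^(5*z) - 25)/(6*z), still 0/0.
After 3 applications of L'Hôpital's rule the quotient is (125*e^(5*z))/(6); substituting z = 0 gives 125/6.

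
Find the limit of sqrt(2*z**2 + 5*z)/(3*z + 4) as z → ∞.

For large |z|, √(2*z^2 + 5*z) ≈ √2·|z| and the denominator ≈ 3z.
Since z → +∞, |z| = z, giving √2/(3) = √(2)/3.

√(2)/3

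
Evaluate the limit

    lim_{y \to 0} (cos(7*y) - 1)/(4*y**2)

Direct substitution gives 0/0.
Apply L'Hôpital: lim (-7*sin(7*y))/(8*y), still 0/0.
After 2 applications of L'Hôpital's rule the quotient is (-49*cos(7*y))/(8); substituting y = 0 gives -49/8.

-49/8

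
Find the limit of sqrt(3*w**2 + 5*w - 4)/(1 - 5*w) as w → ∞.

For large |w|, √(3*w^2 + 5*w - 4) ≈ √3·|w| and the denominator ≈ -5w.
Since w → +∞, |w| = w, giving √3/(-5) = -√(3)/5.

-√(3)/5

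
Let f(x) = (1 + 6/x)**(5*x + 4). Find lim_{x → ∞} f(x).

e^(30)

The base → 1 and the exponent → ∞: a 1^∞ form.
Take logarithms: (5x + 4)·ln(1 + 6/x). Since ln(1+u) ~ u for small u, this behaves like (5x)·(6/x) → 30.
So the limit is e^(30).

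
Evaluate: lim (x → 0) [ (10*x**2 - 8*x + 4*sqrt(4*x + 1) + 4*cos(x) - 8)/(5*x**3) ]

Substitution gives 0/0; apply L'Hôpital's rule 3 times.
After differentiating numerator and denominator 3 times the quotient is (4*sin(x) + 96/(4*x + 1)^(5/2))/(30); at x = 0 this is 16/5.

16/5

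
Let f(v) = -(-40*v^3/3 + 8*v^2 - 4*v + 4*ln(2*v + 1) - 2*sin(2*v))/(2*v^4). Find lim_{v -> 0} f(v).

Substitution gives 0/0 (the numerator vanishes to order 4).
Expand each term to order v^4: the coefficient of v^4 in 4·ln(1 + 2v) is -16 and in -2·sin(2v) is 0.
Lower-order terms cancel with the polynomial part, so the numerator is (-16)·v^4 + o(v^4), and the limit is (-16)/(-2) = 8.

8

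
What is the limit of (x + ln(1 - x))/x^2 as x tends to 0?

-1/2

Direct substitution gives 0/0.
Apply L'Hôpital: lim (1 - 1/(1 - x))/(2*x), still 0/0.
After 2 applications of L'Hôpital's rule the quotient is (-1/(1 - x)^2)/(2); substituting x = 0 gives -1/2.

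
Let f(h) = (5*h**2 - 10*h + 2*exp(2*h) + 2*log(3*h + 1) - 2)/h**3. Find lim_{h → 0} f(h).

Substitution gives 0/0 (the numerator vanishes to order 3).
Expand each term to order h^3: the coefficient of h^3 in 2·ln(1 + 3h) is 18 and in 2·e^(2h) is 8/3.
Lower-order terms cancel with the polynomial part, so the numerator is (62/3)·h^3 + o(h^3), and the limit is (62/3)/(1) = 62/3.

62/3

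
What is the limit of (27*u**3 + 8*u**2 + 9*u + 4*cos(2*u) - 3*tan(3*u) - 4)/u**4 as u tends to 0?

8/3

Substitution gives 0/0 (the numerator vanishes to order 4).
Expand each term to order u^4: the coefficient of u^4 in -3·tan(3u) is 0 and in 4·cos(2u) is 8/3.
Lower-order terms cancel with the polynomial part, so the numerator is (8/3)·u^4 + o(u^4), and the limit is (8/3)/(1) = 8/3.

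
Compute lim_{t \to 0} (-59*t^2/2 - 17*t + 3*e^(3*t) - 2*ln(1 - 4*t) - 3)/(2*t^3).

337/12

Substitution gives 0/0 (the numerator vanishes to order 3).
Expand each term to order t^3: the coefficient of t^3 in -2·ln(1 - 4t) is 128/3 and in 3·e^(3t) is 27/2.
Lower-order terms cancel with the polynomial part, so the numerator is (337/6)·t^3 + o(t^3), and the limit is (337/6)/(2) = 337/12.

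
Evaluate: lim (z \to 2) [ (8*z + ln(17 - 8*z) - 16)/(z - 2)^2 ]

Direct substitution gives 0/0.
Apply L'Hôpital: lim (8 - 8/(17 - 8*z))/(2*z - 4), still 0/0.
After 2 applications of L'Hôpital's rule the quotient is (-64/(17 - 8*z)^2)/(2); substituting z = 2 gives -32.

-32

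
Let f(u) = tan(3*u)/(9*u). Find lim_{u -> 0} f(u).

1/3

Substitution gives 0/0.
Since tan(θ)/θ → 1 as θ → 0, tan(3u)/(3u) → 1 and the limit is 3/9 = 1/3.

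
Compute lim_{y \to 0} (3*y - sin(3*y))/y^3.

9/2

Direct substitution gives 0/0.
Apply L'Hôpital: lim (3 - 3*cos(3*y))/(3*y^2), still 0/0.
Apply L'Hôpital: lim (9*sin(3*y))/(6*y), still 0/0.
After 3 applications of L'Hôpital's rule the quotient is (27*cos(3*y))/(6); substituting y = 0 gives 9/2.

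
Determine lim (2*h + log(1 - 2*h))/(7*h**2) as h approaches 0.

-2/7

Direct substitution gives 0/0.
Apply L'Hôpital: lim (2 - 2/(1 - 2*h))/(14*h), still 0/0.
After 2 applications of L'Hôpital's rule the quotient is (-4/(1 - 2*h)^2)/(14); substituting h = 0 gives -2/7.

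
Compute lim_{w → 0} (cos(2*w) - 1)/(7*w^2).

Direct substitution gives 0/0.
Apply L'Hôpital: lim (-2*sin(2*w))/(14*w), still 0/0.
After 2 applications of L'Hôpital's rule the quotient is (-4*cos(2*w))/(14); substituting w = 0 gives -2/7.

-2/7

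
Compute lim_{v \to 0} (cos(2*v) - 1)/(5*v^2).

-2/5

Direct substitution gives 0/0.
Apply L'Hôpital: lim (-2*sin(2*v))/(10*v), still 0/0.
After 2 applications of L'Hôpital's rule the quotient is (-4*cos(2*v))/(10); substituting v = 0 gives -2/5.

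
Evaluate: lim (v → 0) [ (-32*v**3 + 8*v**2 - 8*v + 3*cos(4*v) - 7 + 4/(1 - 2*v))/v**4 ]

96

Substitution gives 0/0; apply L'Hôpital's rule 4 times.
After differentiating numerator and denominator 4 times the quotient is (768*cos(4*v) - 1536/(2*v - 1)^5)/(24); at v = 0 this is 96.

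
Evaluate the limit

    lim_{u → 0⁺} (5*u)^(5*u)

1

Base → 0⁺ and exponent → 0⁺: a 0^0 form.
Take logs: 5u·ln(5u). This is 0·(−∞); rewriting as ln(5u)/(1/(5u)) and applying L'Hôpital gives 0.
Hence the limit is e^0 = 1.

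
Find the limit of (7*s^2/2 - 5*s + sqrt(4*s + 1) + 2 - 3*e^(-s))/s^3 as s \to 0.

9/2

Substitution gives 0/0 (the numerator vanishes to order 3).
Expand each term to order s^3: the coefficient of s^3 in √(1 + 4s) is 4 and in -3·e^(-s) is 1/2.
Lower-order terms cancel with the polynomial part, so the numerator is (9/2)·s^3 + o(s^3), and the limit is (9/2)/(1) = 9/2.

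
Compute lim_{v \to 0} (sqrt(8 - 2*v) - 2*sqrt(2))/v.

-√(2)/4

Substitution gives 0/0. Multiply numerator and denominator by the conjugate √(8 - 2v) + √8.
The numerator becomes (8 - 2v) − 8 = -2v, so the expression simplifies to -2/(√(8 - 2v) + √8).
Letting v → 0 gives -2/(2√8) = -√(2)/4.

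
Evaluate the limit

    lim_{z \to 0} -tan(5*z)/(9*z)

Substitution gives 0/0.
Since tan(u)/u → 1 as u → 0, tan(5z)/(5z) → 1 and the limit is 5/(-9) = -5/9.

-5/9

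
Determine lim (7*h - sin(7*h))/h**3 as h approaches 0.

343/6

Direct substitution gives 0/0.
Apply L'Hôpital: lim (7 - 7*cos(7*h))/(3*h^2), still 0/0.
Apply L'Hôpital: lim (49*sin(7*h))/(6*h), still 0/0.
After 3 applications of L'Hôpital's rule the quotient is (343*cos(7*h))/(6); substituting h = 0 gives 343/6.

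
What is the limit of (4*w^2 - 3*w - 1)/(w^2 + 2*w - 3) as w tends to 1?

At w = 1 both the top and bottom vanish — a removable singularity. Factoring out (w - 1) from each leaves (4*w + 1)/(w + 3), which at w = 1 equals 5/4.

5/4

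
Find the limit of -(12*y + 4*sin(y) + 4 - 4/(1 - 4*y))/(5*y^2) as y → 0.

Substitution gives 0/0; apply L'Hôpital's rule 2 times.
After differentiating numerator and denominator 2 times the quotient is (-4*sin(y) + 128/(4*y - 1)^3)/(-10); at y = 0 this is 64/5.

64/5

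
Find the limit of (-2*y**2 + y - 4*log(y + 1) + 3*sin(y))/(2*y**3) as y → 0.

Substitution gives 0/0 (the numerator vanishes to order 3).
Expand each term to order y^3: the coefficient of y^3 in 3·sin(y) is -1/2 and in -4·ln(1 + y) is -4/3.
Lower-order terms cancel with the polynomial part, so the numerator is (-11/6)·y^3 + o(y^3), and the limit is (-11/6)/(2) = -11/12.

-11/12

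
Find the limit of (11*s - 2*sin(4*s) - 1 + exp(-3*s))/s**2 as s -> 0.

Substitution gives 0/0 (the numerator vanishes to order 2).
Expand each term to order s^2: the coefficient of s^2 in -2·sin(4s) is 0 and in e^(-3s) is 9/2.
Lower-order terms cancel with the polynomial part, so the numerator is (9/2)·s^2 + o(s^2), and the limit is (9/2)/(1) = 9/2.

9/2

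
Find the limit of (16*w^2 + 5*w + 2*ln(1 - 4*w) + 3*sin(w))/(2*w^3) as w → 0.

-259/12

Substitution gives 0/0 (the numerator vanishes to order 3).
Expand each term to order w^3: the coefficient of w^3 in 2·ln(1 - 4w) is -128/3 and in 3·sin(w) is -1/2.
Lower-order terms cancel with the polynomial part, so the numerator is (-259/6)·w^3 + o(w^3), and the limit is (-259/6)/(2) = -259/12.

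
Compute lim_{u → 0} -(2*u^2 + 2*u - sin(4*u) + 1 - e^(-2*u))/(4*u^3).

Substitution gives 0/0; apply L'Hôpital's rule 3 times.
After differentiating numerator and denominator 3 times the quotient is (64*cos(4*u) + 8*e^(-2*u))/(-24); at u = 0 this is -3.

-3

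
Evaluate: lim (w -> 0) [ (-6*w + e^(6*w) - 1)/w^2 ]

Direct substitution gives 0/0.
Apply L'Hôpital: lim (6*e^(6*w) - 6)/(2*w), still 0/0.
After 2 applications of L'Hôpital's rule the quotient is (36*e^(6*w))/(2); substituting w = 0 gives 18.

18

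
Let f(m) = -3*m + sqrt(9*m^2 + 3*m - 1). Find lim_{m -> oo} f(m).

1/2

An ∞ − ∞ form. Rationalising with the conjugate, the difference becomes (3m - 1) / (√(9*m^2 + 3*m - 1) + 3m).
For large m the denominator behaves like 2·3m, so the quotient tends to 3/6 = 1/2.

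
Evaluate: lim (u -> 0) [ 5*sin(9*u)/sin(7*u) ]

Substitution gives 0/0.
Divide numerator and denominator by u: sin(9u)/u → 9 and sin(7u)/u → 7, so the limit is 5·9/7 = 45/7.

45/7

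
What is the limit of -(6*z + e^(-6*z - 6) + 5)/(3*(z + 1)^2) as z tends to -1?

Direct substitution gives 0/0.
Apply L'Hôpital: lim (6 - 6*e^(-6*z - 6))/(-6*z - 6), still 0/0.
After 2 applications of L'Hôpital's rule the quotient is (36*e^(-6*z - 6))/(-6); substituting z = -1 gives -6.

-6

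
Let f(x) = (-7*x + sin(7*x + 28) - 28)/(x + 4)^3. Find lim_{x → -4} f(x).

-343/6

Direct substitution gives 0/0.
Apply L'Hôpital: lim (7*cos(7*x + 28) - 7)/(3*(x + 4)^2), still 0/0.
Apply L'Hôpital: lim (-49*sin(7*x + 28))/(6*x + 24), still 0/0.
After 3 applications of L'Hôpital's rule the quotient is (-343*cos(7*x + 28))/(6); substituting x = -4 gives -343/6.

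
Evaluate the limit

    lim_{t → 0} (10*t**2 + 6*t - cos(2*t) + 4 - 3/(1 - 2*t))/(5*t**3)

-24/5

Substitution gives 0/0; apply L'Hôpital's rule 3 times.
After differentiating numerator and denominator 3 times the quotient is (-8*sin(2*t) - 144/(2*t - 1)^4)/(30); at t = 0 this is -24/5.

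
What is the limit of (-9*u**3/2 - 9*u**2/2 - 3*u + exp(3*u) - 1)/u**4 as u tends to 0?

Direct substitution gives 0/0.
Apply L'Hôpital: lim (-27*u^2/2 - 9*u + 3*e^(3*u) - 3)/(4*u^3), still 0/0.
Apply L'Hôpital: lim (-27*u + 9*e^(3*u) - 9)/(12*u^2), still 0/0.
Apply L'Hôpital: lim (27*e^(3*u) - 27)/(24*u), still 0/0.
After 4 applications of L'Hôpital's rule the quotient is (81*e^(3*u))/(24); substituting u = 0 gives 27/8.

27/8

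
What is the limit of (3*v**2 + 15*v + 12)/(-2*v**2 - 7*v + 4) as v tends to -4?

-1

At v = -4 both the top and bottom vanish — a removable singularity. Factoring out (v + 4) from each leaves (3*v + 3)/(1 - 2*v), which at v = -4 equals -1.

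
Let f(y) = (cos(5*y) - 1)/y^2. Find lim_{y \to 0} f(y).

-25/2

Direct substitution gives 0/0.
Apply L'Hôpital: lim (-5*sin(5*y))/(2*y), still 0/0.
After 2 applications of L'Hôpital's rule the quotient is (-25*cos(5*y))/(2); substituting y = 0 gives -25/2.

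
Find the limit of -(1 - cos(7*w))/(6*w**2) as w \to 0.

Substitution gives 0/0.
Use (1 − cos u)/u² → 1/2 with u = 7w: the limit is 7²/(2·(-6)) = -49/12.

-49/12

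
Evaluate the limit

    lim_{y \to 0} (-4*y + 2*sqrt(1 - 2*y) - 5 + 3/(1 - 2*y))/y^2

11

Substitution gives 0/0 (the numerator vanishes to order 2).
Expand each term to order y^2: the coefficient of y^2 in 2·√(1 - 2y) is -1 and in 3·1/(1 - 2y) is 12.
Lower-order terms cancel with the polynomial part, so the numerator is (11)·y^2 + o(y^2), and the limit is (11)/(1) = 11.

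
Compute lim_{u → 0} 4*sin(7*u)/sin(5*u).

Substitution gives 0/0.
Divide numerator and denominator by u: sin(7u)/u → 7 and sin(5u)/u → 5, so the limit is 4·7/5 = 28/5.

28/5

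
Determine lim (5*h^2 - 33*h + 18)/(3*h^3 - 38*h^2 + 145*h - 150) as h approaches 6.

27/13

At h = 6 both the top and bottom vanish — a removable singularity. Factoring out (h - 6) from each leaves (5*h - 3)/(3*h^2 - 20*h + 25), which at h = 6 equals 27/13.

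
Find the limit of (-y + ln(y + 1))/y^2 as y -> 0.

-1/2

Direct substitution gives 0/0.
Apply L'Hôpital: lim (-1 + 1/(y + 1))/(2*y), still 0/0.
After 2 applications of L'Hôpital's rule the quotient is (-1/(y + 1)^2)/(2); substituting y = 0 gives -1/2.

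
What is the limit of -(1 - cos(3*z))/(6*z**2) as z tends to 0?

Substitution gives 0/0.
Use (1 − cos u)/u² → 1/2 with u = 3z: the limit is 3²/(2·(-6)) = -3/4.

-3/4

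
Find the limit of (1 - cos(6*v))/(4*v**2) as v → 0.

Substitution gives 0/0.
Use (1 − cos u)/u² → 1/2 with u = 6v: the limit is 6²/(2·4) = 9/2.

9/2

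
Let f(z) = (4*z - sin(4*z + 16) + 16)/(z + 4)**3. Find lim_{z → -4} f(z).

32/3

Direct substitution gives 0/0.
Apply L'Hôpital: lim (4 - 4*cos(4*z + 16))/(3*(z + 4)^2), still 0/0.
Apply L'Hôpital: lim (16*sin(4*z + 16))/(6*z + 24), still 0/0.
After 3 applications of L'Hôpital's rule the quotient is (64*cos(4*z + 16))/(6); substituting z = -4 gives 32/3.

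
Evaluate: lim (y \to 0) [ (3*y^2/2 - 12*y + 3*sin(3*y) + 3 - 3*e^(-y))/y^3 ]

-13

Substitution gives 0/0 (the numerator vanishes to order 3).
Expand each term to order y^3: the coefficient of y^3 in 3·sin(3y) is -27/2 and in -3·e^(-y) is 1/2.
Lower-order terms cancel with the polynomial part, so the numerator is (-13)·y^3 + o(y^3), and the limit is (-13)/(1) = -13.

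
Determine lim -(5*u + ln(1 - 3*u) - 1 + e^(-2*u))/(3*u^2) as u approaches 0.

Substitution gives 0/0; apply L'Hôpital's rule 2 times.
After differentiating numerator and denominator 2 times the quotient is (4*e^(-2*u) - 9/(3*u - 1)^2)/(-6); at u = 0 this is 5/6.

5/6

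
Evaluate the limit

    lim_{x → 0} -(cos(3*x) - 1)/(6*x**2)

Direct substitution gives 0/0.
Apply L'Hôpital: lim (-3*sin(3*x))/(-12*x), still 0/0.
After 2 applications of L'Hôpital's rule the quotient is (-9*cos(3*x))/(-12); substituting x = 0 gives 3/4.

3/4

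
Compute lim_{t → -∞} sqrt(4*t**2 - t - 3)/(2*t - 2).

-1

For large |t|, √(4*t^2 - t - 3) ≈ √4·|t| and the denominator ≈ 2t.
Since t → −∞, |t| = −t, giving −√4/(2) = -1.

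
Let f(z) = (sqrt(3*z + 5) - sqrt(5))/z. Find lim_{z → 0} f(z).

Substitution gives 0/0. Multiply numerator and denominator by the conjugate √(5 + 3z) + √5.
The numerator becomes (5 + 3z) − 5 = 3z, so the expression simplifies to 3/(√(5 + 3z) + √5).
Letting z → 0 gives 3/(2√5) = 3*√(5)/10.

3*√(5)/10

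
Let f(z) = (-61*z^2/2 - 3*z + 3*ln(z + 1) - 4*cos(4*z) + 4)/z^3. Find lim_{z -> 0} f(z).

Substitution gives 0/0; apply L'Hôpital's rule 3 times.
After differentiating numerator and denominator 3 times the quotient is (-256*sin(4*z) + 6/(z + 1)^3)/(6); at z = 0 this is 1.

1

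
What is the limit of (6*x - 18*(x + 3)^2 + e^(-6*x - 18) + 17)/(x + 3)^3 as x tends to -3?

-36

Direct substitution gives 0/0.
Apply L'Hôpital: lim (-36*x - 6*e^(-6*x - 18) - 102)/(3*(x + 3)^2), still 0/0.
Apply L'Hôpital: lim (36*e^(-6*x - 18) - 36)/(6*x + 18), still 0/0.
After 3 applications of L'Hôpital's rule the quotient is (-216*e^(-6*x - 18))/(6); substituting x = -3 gives -36.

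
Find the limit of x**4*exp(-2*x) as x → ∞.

Write as x^4/e^{2x}, an ∞/∞ form.
Exponential growth dominates any polynomial, so repeated L'Hôpital (or the standard result) gives 0.

0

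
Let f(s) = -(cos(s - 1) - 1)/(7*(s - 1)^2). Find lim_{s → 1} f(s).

1/14

Direct substitution gives 0/0.
Apply L'Hôpital: lim (-sin(s - 1))/(14 - 14*s), still 0/0.
After 2 applications of L'Hôpital's rule the quotient is (-cos(s - 1))/(-14); substituting s = 1 gives 1/14.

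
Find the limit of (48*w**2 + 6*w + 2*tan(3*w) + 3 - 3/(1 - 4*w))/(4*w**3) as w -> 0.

-87/2

Substitution gives 0/0 (the numerator vanishes to order 3).
Expand each term to order w^3: the coefficient of w^3 in 2·tan(3w) is 18 and in -3·1/(1 - 4w) is -192.
Lower-order terms cancel with the polynomial part, so the numerator is (-174)·w^3 + o(w^3), and the limit is (-174)/(4) = -87/2.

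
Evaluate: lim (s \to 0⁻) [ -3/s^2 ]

-∞

As s → 0⁻, (s) → 0⁻, so (s)^2 → 0⁺ and -3/(s)^2 → -∞.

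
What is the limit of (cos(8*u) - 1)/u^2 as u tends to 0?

Direct substitution gives 0/0.
Apply L'Hôpital: lim (-8*sin(8*u))/(2*u), still 0/0.
After 2 applications of L'Hôpital's rule the quotient is (-64*cos(8*u))/(2); substituting u = 0 gives -32.

-32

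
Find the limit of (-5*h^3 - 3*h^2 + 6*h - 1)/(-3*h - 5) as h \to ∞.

∞

The numerator has higher degree (3 > 1); the quotient behaves like (-5/(-3))·h^2 for large |h|.
As h → +∞ this diverges to ∞.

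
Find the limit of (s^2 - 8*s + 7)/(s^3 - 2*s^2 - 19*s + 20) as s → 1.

At s = 1 both the top and bottom vanish — a removable singularity. Factoring out (s - 1) from each leaves (s - 7)/(s^2 - s - 20), which at s = 1 equals 3/10.

3/10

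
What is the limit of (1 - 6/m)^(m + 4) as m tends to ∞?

Let L be the limit and take ln: ln L = lim (m + 4)·ln(1 - 6/m) = lim (m + 4)·(-6/m + O(1/m²)) = -6.
Hence L = e^(-6).

e^(-6)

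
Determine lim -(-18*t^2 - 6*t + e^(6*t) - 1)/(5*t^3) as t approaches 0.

Direct substitution gives 0/0.
Apply L'Hôpital: lim (-36*t + 6*e^(6*t) - 6)/(-15*t^2), still 0/0.
Apply L'Hôpital: lim (36*e^(6*t) - 36)/(-30*t), still 0/0.
After 3 applications of L'Hôpital's rule the quotient is (216*e^(6*t))/(-30); substituting t = 0 gives -36/5.

-36/5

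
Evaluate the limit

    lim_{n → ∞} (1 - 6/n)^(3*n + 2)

Write it as [(1 - 6/n)^n]^(3) · (1 - 6/n)^(2). The bracketed term tends to e^(-6) and the second factor to 1, so the limit is e^(-18).

e^(-18)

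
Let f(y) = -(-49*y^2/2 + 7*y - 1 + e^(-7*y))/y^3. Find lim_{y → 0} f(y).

Direct substitution gives 0/0.
Apply L'Hôpital: lim (-49*y + 7 - 7*e^(-7*y))/(-3*y^2), still 0/0.
Apply L'Hôpital: lim (-49 + 49*e^(-7*y))/(-6*y), still 0/0.
After 3 applications of L'Hôpital's rule the quotient is (-343*e^(-7*y))/(-6); substituting y = 0 gives 343/6.

343/6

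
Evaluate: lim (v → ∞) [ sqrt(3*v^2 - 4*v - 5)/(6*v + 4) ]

√(3)/6

For large |v|, √(3*v^2 - 4*v - 5) ≈ √3·|v| and the denominator ≈ 6v.
Since v → +∞, |v| = v, giving √3/(6) = √(3)/6.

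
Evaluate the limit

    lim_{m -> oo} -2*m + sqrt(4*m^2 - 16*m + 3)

-4

An ∞ − ∞ form. Rationalising with the conjugate, the difference becomes (-16m + 3) / (√(4*m^2 - 16*m + 3) + 2m).
For large m the denominator behaves like 2·2m, so the quotient tends to -16/4 = -4.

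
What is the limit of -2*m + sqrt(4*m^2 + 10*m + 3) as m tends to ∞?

This has the form ∞ − ∞. Multiply and divide by the conjugate √(4*m^2 + 10*m + 3) + 2m.
That gives (10m + 3) / (√(4*m^2 + 10*m + 3) + 2m).
Divide numerator and denominator by m: the limit is 10/(2·2) = 5/2.

5/2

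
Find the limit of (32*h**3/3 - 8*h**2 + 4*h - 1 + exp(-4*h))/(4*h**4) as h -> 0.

8/3

Direct substitution gives 0/0.
Apply L'Hôpital: lim (32*h^2 - 16*h + 4 - 4*e^(-4*h))/(16*h^3), still 0/0.
Apply L'Hôpital: lim (64*h - 16 + 16*e^(-4*h))/(48*h^2), still 0/0.
Apply L'Hôpital: lim (64 - 64*e^(-4*h))/(96*h), still 0/0.
After 4 applications of L'Hôpital's rule the quotient is (256*e^(-4*h))/(96); substituting h = 0 gives 8/3.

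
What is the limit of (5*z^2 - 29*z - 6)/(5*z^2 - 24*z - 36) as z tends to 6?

31/36

At z = 6 both the top and bottom vanish — a removable singularity. Factoring out (z - 6) from each leaves (5*z + 1)/(5*z + 6), which at z = 6 equals 31/36.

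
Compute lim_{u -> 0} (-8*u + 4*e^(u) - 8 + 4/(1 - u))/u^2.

Substitution gives 0/0 (the numerator vanishes to order 2).
Expand each term to order u^2: the coefficient of u^2 in 4·e^(u) is 2 and in 4·1/(1 - u) is 4.
Lower-order terms cancel with the polynomial part, so the numerator is (6)·u^2 + o(u^2), and the limit is (6)/(1) = 6.

6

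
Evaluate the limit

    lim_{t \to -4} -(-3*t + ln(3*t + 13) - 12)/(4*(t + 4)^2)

9/8

Direct substitution gives 0/0.
Apply L'Hôpital: lim (-3 + 3/(3*t + 13))/(-8*t - 32), still 0/0.
After 2 applications of L'Hôpital's rule the quotient is (-9/(3*t + 13)^2)/(-8); substituting t = -4 gives 9/8.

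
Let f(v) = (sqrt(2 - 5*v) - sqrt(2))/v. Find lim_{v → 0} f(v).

A 0/0 form; rationalise with √(2 - 5v) + √2. This collapses the numerator to -5v, leaving -5/(√(2 - 5v) + √2) → -5/(2√2) = -5*√(2)/4.

-5*√(2)/4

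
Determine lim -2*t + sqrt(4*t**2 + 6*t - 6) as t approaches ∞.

This has the form ∞ − ∞. Multiply and divide by the conjugate √(4*t^2 + 6*t - 6) + 2t.
That gives (6t - 6) / (√(4*t^2 + 6*t - 6) + 2t).
Divide numerator and denominator by t: the limit is 6/(2·2) = 3/2.

3/2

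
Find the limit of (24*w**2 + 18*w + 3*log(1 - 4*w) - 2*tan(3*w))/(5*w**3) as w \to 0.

Substitution gives 0/0 (the numerator vanishes to order 3).
Expand each term to order w^3: the coefficient of w^3 in -2·tan(3w) is -18 and in 3·ln(1 - 4w) is -64.
Lower-order terms cancel with the polynomial part, so the numerator is (-82)·w^3 + o(w^3), and the limit is (-82)/(5) = -82/5.

-82/5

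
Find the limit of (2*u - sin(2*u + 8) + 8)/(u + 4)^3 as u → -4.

4/3

Direct substitution gives 0/0.
Apply L'Hôpital: lim (2 - 2*cos(2*u + 8))/(3*(u + 4)^2), still 0/0.
Apply L'Hôpital: lim (4*sin(2*u + 8))/(6*u + 24), still 0/0.
After 3 applications of L'Hôpital's rule the quotient is (8*cos(2*u + 8))/(6); substituting u = -4 gives 4/3.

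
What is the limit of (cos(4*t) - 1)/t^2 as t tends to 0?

-8

Direct substitution gives 0/0.
Apply L'Hôpital: lim (-4*sin(4*t))/(2*t), still 0/0.
After 2 applications of L'Hôpital's rule the quotient is (-16*cos(4*t))/(2); substituting t = 0 gives -8.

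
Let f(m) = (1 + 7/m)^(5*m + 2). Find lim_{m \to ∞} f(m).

Let L be the limit and take ln: ln L = lim (5m + 2)·ln(1 + 7/m) = lim (5m + 2)·(7/m + O(1/m²)) = 35.
Hence L = e^(35).

e^(35)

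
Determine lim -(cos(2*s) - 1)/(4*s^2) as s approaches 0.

Direct substitution gives 0/0.
Apply L'Hôpital: lim (-2*sin(2*s))/(-8*s), still 0/0.
After 2 applications of L'Hôpital's rule the quotient is (-4*cos(2*s))/(-8); substituting s = 0 gives 1/2.

1/2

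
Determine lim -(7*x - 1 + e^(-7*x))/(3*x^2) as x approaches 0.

-49/6

Direct substitution gives 0/0.
Apply L'Hôpital: lim (7 - 7*e^(-7*x))/(-6*x), still 0/0.
After 2 applications of L'Hôpital's rule the quotient is (49*e^(-7*x))/(-6); substituting x = 0 gives -49/6.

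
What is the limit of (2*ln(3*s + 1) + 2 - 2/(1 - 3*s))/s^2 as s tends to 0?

-27

Substitution gives 0/0 (the numerator vanishes to order 2).
Expand each term to order s^2: the coefficient of s^2 in 2·ln(1 + 3s) is -9 and in -2·1/(1 - 3s) is -18.
Lower-order terms cancel with the polynomial part, so the numerator is (-27)·s^2 + o(s^2), and the limit is (-27)/(1) = -27.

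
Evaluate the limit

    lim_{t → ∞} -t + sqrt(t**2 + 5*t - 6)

This has the form ∞ − ∞. Multiply and divide by the conjugate √(t^2 + 5*t - 6) + t.
That gives (5t - 6) / (√(t^2 + 5*t - 6) + t).
Divide numerator and denominator by t: the limit is 5/(2·1) = 5/2.

5/2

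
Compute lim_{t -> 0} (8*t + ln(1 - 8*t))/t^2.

-32

Direct substitution gives 0/0.
Apply L'Hôpital: lim (8 - 8/(1 - 8*t))/(2*t), still 0/0.
After 2 applications of L'Hôpital's rule the quotient is (-64/(1 - 8*t)^2)/(2); substituting t = 0 gives -32.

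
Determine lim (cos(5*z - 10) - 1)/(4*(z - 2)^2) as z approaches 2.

Direct substitution gives 0/0.
Apply L'Hôpital: lim (-5*sin(5*z - 10))/(8*z - 16), still 0/0.
After 2 applications of L'Hôpital's rule the quotient is (-25*cos(5*z - 10))/(8); substituting z = 2 gives -25/8.

-25/8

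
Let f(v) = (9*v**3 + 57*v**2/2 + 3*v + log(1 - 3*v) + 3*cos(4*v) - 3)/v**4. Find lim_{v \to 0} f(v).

Substitution gives 0/0 (the numerator vanishes to order 4).
Expand each term to order v^4: the coefficient of v^4 in ln(1 - 3v) is -81/4 and in 3·cos(4v) is 32.
Lower-order terms cancel with the polynomial part, so the numerator is (47/4)·v^4 + o(v^4), and the limit is (47/4)/(1) = 47/4.

47/4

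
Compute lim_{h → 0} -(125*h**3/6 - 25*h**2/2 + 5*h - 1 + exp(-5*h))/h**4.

Direct substitution gives 0/0.
Apply L'Hôpital: lim (125*h^2/2 - 25*h + 5 - 5*e^(-5*h))/(-4*h^3), still 0/0.
Apply L'Hôpital: lim (125*h - 25 + 25*e^(-5*h))/(-12*h^2), still 0/0.
Apply L'Hôpital: lim (125 - 125*e^(-5*h))/(-24*h), still 0/0.
After 4 applications of L'Hôpital's rule the quotient is (625*e^(-5*h))/(-24); substituting h = 0 gives -625/24.

-625/24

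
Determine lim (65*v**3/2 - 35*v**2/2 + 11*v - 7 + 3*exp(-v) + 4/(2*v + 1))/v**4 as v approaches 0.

513/8

Substitution gives 0/0 (the numerator vanishes to order 4).
Expand each term to order v^4: the coefficient of v^4 in 3·e^(-v) is 1/8 and in 4·1/(1 + 2v) is 64.
Lower-order terms cancel with the polynomial part, so the numerator is (513/8)·v^4 + o(v^4), and the limit is (513/8)/(1) = 513/8.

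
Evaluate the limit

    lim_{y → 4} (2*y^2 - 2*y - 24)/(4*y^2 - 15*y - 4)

14/17

Since y = 4 makes numerator and denominator zero, (y - 4) divides both.
Cancelling it gives (2*y + 6)/(4*y + 1); now plug in y = 4 to get 14/17.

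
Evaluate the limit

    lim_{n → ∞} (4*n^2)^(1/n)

1

Base → ∞ and exponent → 0: an ∞^0 form.
Take logs: (1/n)·ln(4·n^2) = (ln 4 + 2·ln n)/n → 0.
So the limit is e^0 = 1.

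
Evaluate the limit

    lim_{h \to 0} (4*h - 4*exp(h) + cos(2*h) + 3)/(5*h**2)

-4/5

Substitution gives 0/0 (the numerator vanishes to order 2).
Expand each term to order h^2: the coefficient of h^2 in cos(2h) is -2 and in -4·e^(h) is -2.
Lower-order terms cancel with the polynomial part, so the numerator is (-4)·h^2 + o(h^2), and the limit is (-4)/(5) = -4/5.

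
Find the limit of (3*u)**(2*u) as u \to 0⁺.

1

Base → 0⁺ and exponent → 0⁺: a 0^0 form.
Take logs: 2u·ln(3u). This is 0·(−∞); rewriting as ln(3u)/(1/(2u)) and applying L'Hôpital gives 0.
Hence the limit is e^0 = 1.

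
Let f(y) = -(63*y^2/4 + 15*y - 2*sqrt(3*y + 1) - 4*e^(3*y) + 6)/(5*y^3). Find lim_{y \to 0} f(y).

Substitution gives 0/0 (the numerator vanishes to order 3).
Expand each term to order y^3: the coefficient of y^3 in -4·e^(3y) is -18 and in -2·√(1 + 3y) is -27/8.
Lower-order terms cancel with the polynomial part, so the numerator is (-171/8)·y^3 + o(y^3), and the limit is (-171/8)/(-5) = 171/40.

171/40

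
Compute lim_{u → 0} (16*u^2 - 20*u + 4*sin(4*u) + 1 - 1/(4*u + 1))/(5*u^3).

64/15

Substitution gives 0/0 (the numerator vanishes to order 3).
Expand each term to order u^3: the coefficient of u^3 in −1/(1 + 4u) is 64 and in 4·sin(4u) is -128/3.
Lower-order terms cancel with the polynomial part, so the numerator is (64/3)·u^3 + o(u^3), and the limit is (64/3)/(5) = 64/15.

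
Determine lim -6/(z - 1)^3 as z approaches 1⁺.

As z → 1⁺, (z - 1) → 0⁺, so (z - 1)^3 → 0⁺ and -6/(z - 1)^3 → -∞.

-∞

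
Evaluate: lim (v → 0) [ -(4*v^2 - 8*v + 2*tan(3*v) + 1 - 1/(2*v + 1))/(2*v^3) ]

-13

Substitution gives 0/0; apply L'Hôpital's rule 3 times.
After differentiating numerator and denominator 3 times the quotient is (324*tan(3*v)^2/cos(3*v)^2 + 108/cos(3*v)^2 + 48/(2*v + 1)^4)/(-12); at v = 0 this is -13.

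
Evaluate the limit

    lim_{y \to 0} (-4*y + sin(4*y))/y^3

-32/3

Direct substitution gives 0/0.
Apply L'Hôpital: lim (4*cos(4*y) - 4)/(3*y^2), still 0/0.
Apply L'Hôpital: lim (-16*sin(4*y))/(6*y), still 0/0.
After 3 applications of L'Hôpital's rule the quotient is (-64*cos(4*y))/(6); substituting y = 0 gives -32/3.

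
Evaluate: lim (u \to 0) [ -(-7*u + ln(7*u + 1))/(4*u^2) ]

Direct substitution gives 0/0.
Apply L'Hôpital: lim (-7 + 7/(7*u + 1))/(-8*u), still 0/0.
After 2 applications of L'Hôpital's rule the quotient is (-49/(7*u + 1)^2)/(-8); substituting u = 0 gives 49/8.

49/8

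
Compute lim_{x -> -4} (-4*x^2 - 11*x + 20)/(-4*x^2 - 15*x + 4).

Since x = -4 makes numerator and denominator zero, (x + 4) divides both.
Cancelling it gives (5 - 4*x)/(1 - 4*x); now plug in x = -4 to get 21/17.

21/17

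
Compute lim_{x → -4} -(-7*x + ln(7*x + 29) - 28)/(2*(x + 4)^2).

49/4

Direct substitution gives 0/0.
Apply L'Hôpital: lim (-7 + 7/(7*x + 29))/(-4*x - 16), still 0/0.
After 2 applications of L'Hôpital's rule the quotient is (-49/(7*x + 29)^2)/(-4); substituting x = -4 gives 49/4.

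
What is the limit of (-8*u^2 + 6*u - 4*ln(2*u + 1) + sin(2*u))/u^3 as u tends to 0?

-12

Substitution gives 0/0; apply L'Hôpital's rule 3 times.
After differentiating numerator and denominator 3 times the quotient is (-8*cos(2*u) - 64/(2*u + 1)^3)/(6); at u = 0 this is -12.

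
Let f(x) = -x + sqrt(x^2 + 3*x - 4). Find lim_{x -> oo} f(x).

3/2

This has the form ∞ − ∞. Multiply and divide by the conjugate √(x^2 + 3*x - 4) + x.
That gives (3x - 4) / (√(x^2 + 3*x - 4) + x).
Divide numerator and denominator by x: the limit is 3/(2·1) = 3/2.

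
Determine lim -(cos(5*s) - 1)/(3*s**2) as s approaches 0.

Direct substitution gives 0/0.
Apply L'Hôpital: lim (-5*sin(5*s))/(-6*s), still 0/0.
After 2 applications of L'Hôpital's rule the quotient is (-25*cos(5*s))/(-6); substituting s = 0 gives 25/6.

25/6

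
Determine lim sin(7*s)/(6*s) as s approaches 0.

Substitution gives 0/0.
Write it as (7/6)·sin(7s)/(7s); since sin(u)/u → 1, the limit is 7/6.

7/6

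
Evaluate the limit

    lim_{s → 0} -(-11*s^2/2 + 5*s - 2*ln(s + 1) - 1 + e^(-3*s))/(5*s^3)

31/30

Substitution gives 0/0; apply L'Hôpital's rule 3 times.
After differentiating numerator and denominator 3 times the quotient is (-27*e^(-3*s) - 4/(s + 1)^3)/(-30); at s = 0 this is 31/30.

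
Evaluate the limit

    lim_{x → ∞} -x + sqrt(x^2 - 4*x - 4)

-2

This has the form ∞ − ∞. Multiply and divide by the conjugate √(x^2 - 4*x - 4) + x.
That gives (-4x - 4) / (√(x^2 - 4*x - 4) + x).
Divide numerator and denominator by x: the limit is -4/(2·1) = -2.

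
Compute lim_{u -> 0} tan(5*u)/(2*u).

5/2

Substitution gives 0/0.
Since tan(θ)/θ → 1 as θ → 0, tan(5u)/(5u) → 1 and the limit is 5/2.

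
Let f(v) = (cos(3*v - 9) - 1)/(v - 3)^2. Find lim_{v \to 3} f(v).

Direct substitution gives 0/0.
Apply L'Hôpital: lim (-3*sin(3*v - 9))/(2*v - 6), still 0/0.
After 2 applications of L'Hôpital's rule the quotient is (-9*cos(3*v - 9))/(2); substituting v = 3 gives -9/2.

-9/2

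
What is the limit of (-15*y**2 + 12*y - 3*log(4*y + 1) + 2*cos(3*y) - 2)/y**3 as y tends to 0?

Substitution gives 0/0 (the numerator vanishes to order 3).
Expand each term to order y^3: the coefficient of y^3 in 2·cos(3y) is 0 and in -3·ln(1 + 4y) is -64.
Lower-order terms cancel with the polynomial part, so the numerator is (-64)·y^3 + o(y^3), and the limit is (-64)/(1) = -64.

-64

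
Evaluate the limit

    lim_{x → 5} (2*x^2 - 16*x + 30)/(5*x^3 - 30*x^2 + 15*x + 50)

2/45

Since x = 5 makes numerator and denominator zero, (x - 5) divides both.
Cancelling it gives (2*x - 6)/(5*x^2 - 5*x - 10); now plug in x = 5 to get 2/45.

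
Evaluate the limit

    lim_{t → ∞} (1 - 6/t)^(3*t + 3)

Let L be the limit and take ln: ln L = lim (3t + 3)·ln(1 - 6/t) = lim (3t + 3)·(-6/t + O(1/t²)) = -18.
Hence L = e^(-18).

e^(-18)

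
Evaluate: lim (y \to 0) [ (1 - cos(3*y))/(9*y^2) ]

1/2

Substitution gives 0/0.
Use (1 − cos u)/u² → 1/2 with u = 3y: the limit is 3²/(2·9) = 1/2.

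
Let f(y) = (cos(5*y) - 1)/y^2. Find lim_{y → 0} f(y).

-25/2

Direct substitution gives 0/0.
Apply L'Hôpital: lim (-5*sin(5*y))/(2*y), still 0/0.
After 2 applications of L'Hôpital's rule the quotient is (-25*cos(5*y))/(2); substituting y = 0 gives -25/2.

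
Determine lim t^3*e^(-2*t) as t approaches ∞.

Write as t^3/e^{2t}, an ∞/∞ form.
Exponential growth dominates any polynomial, so repeated L'Hôpital (or the standard result) gives 0.

0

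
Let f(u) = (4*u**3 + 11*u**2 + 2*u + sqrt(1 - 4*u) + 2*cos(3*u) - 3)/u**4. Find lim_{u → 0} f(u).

Substitution gives 0/0; apply L'Hôpital's rule 4 times.
After differentiating numerator and denominator 4 times the quotient is (162*cos(3*u) - 240/(1 - 4*u)^(7/2))/(24); at u = 0 this is -13/4.

-13/4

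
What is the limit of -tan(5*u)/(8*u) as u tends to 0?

-5/8

Substitution gives 0/0.
Since tan(θ)/θ → 1 as θ → 0, tan(5u)/(5u) → 1 and the limit is 5/(-8) = -5/8.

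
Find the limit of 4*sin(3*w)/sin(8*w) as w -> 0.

Substitution gives 0/0.
Divide numerator and denominator by w: sin(3w)/w → 3 and sin(8w)/w → 8, so the limit is 4·3/8 = 3/2.

3/2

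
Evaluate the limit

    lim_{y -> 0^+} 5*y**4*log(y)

This is a 0·(−∞) form. Rewrite as 5·ln(y) / y^(−4) and apply L'Hôpital:
the derivative quotient is 5·(1/y) / (−4·y^(−5)) = (-5/4)·y^4 → 0.

0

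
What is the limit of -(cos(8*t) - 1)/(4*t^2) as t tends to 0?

Direct substitution gives 0/0.
Apply L'Hôpital: lim (-8*sin(8*t))/(-8*t), still 0/0.
After 2 applications of L'Hôpital's rule the quotient is (-64*cos(8*t))/(-8); substituting t = 0 gives 8.

8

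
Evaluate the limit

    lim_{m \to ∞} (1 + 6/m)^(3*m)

The base → 1 and the exponent → ∞: a 1^∞ form.
Take logarithms: (3m)·ln(1 + 6/m). Since ln(1+u) ~ u for small u, this behaves like (3m)·(6/m) → 18.
So the limit is e^(18).

e^(18)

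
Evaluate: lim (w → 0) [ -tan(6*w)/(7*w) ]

-6/7

Substitution gives 0/0.
Since tan(u)/u → 1 as u → 0, tan(6w)/(6w) → 1 and the limit is 6/(-7) = -6/7.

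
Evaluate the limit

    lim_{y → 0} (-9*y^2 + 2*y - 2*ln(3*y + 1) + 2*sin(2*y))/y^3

Substitution gives 0/0 (the numerator vanishes to order 3).
Expand each term to order y^3: the coefficient of y^3 in -2·ln(1 + 3y) is -18 and in 2·sin(2y) is -8/3.
Lower-order terms cancel with the polynomial part, so the numerator is (-62/3)·y^3 + o(y^3), and the limit is (-62/3)/(1) = -62/3.

-62/3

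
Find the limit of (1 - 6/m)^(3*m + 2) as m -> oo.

Write it as [(1 - 6/m)^m]^(3) · (1 - 6/m)^(2). The bracketed term tends to e^(-6) and the second factor to 1, so the limit is e^(-18).

e^(-18)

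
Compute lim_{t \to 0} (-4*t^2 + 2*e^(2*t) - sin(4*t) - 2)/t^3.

Substitution gives 0/0 (the numerator vanishes to order 3).
Expand each term to order t^3: the coefficient of t^3 in 2·e^(2t) is 8/3 and in −sin(4t) is 32/3.
Lower-order terms cancel with the polynomial part, so the numerator is (40/3)·t^3 + o(t^3), and the limit is (40/3)/(1) = 40/3.

40/3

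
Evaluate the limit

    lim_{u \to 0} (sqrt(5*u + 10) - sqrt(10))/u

√(10)/4

Substitution gives 0/0. Multiply numerator and denominator by the conjugate √(10 + 5u) + √10.
The numerator becomes (10 + 5u) − 10 = 5u, so the expression simplifies to 5/(√(10 + 5u) + √10).
Letting u → 0 gives 5/(2√10) = √(10)/4.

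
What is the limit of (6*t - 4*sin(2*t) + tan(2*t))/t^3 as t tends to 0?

8

Substitution gives 0/0; apply L'Hôpital's rule 3 times.
After differentiating numerator and denominator 3 times the quotient is (32*cos(2*t) + 48*tan(2*t)^4 + 64*tan(2*t)^2 + 16)/(6); at t = 0 this is 8.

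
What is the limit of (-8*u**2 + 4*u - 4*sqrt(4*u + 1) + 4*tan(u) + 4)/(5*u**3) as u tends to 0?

Substitution gives 0/0 (the numerator vanishes to order 3).
Expand each term to order u^3: the coefficient of u^3 in -4·√(1 + 4u) is -16 and in 4·tan(u) is 4/3.
Lower-order terms cancel with the polynomial part, so the numerator is (-44/3)·u^3 + o(u^3), and the limit is (-44/3)/(5) = -44/15.

-44/15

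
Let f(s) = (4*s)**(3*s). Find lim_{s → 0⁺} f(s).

1

Base → 0⁺ and exponent → 0⁺: a 0^0 form.
Take logs: 3s·ln(4s). This is 0·(−∞); rewriting as ln(4s)/(1/(3s)) and applying L'Hôpital gives 0.
Hence the limit is e^0 = 1.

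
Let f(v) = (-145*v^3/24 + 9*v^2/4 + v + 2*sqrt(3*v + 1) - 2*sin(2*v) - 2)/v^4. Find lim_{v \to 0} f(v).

-405/64

Substitution gives 0/0; apply L'Hôpital's rule 4 times.
After differentiating numerator and denominator 4 times the quotient is (-32*sin(2*v) - 1215/(8*(3*v + 1)^(7/2)))/(24); at v = 0 this is -405/64.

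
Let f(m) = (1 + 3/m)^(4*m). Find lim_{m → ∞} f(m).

Let L be the limit and take ln: ln L = lim (4m)·ln(1 + 3/m) = lim (4m)·(3/m + O(1/m²)) = 12.
Hence L = e^(12).

e^(12)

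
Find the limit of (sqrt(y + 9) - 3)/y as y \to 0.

A 0/0 form; rationalise with √(9 + y) + √9. This collapses the numerator to y, leaving 1/(√(9 + y) + √9) → 1/(2√9) = 1/6.

1/6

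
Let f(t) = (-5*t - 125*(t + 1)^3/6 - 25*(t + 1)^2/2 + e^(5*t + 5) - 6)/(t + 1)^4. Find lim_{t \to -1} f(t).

625/24

Direct substitution gives 0/0.
Apply L'Hôpital: lim (-25*t - 125*(t + 1)^2/2 + 5*e^(5*t + 5) - 30)/(4*(t + 1)^3), still 0/0.
Apply L'Hôpital: lim (-125*t + 25*e^(5*t + 5) - 150)/(12*(t + 1)^2), still 0/0.
Apply L'Hôpital: lim (125*e^(5*t + 5) - 125)/(24*t + 24), still 0/0.
After 4 applications of L'Hôpital's rule the quotient is (625*e^(5*t + 5))/(24); substituting t = -1 gives 625/24.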